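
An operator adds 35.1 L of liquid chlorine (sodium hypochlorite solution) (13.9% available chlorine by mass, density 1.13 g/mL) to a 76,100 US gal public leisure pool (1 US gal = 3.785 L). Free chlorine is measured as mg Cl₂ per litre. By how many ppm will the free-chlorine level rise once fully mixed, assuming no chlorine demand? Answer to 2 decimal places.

Volume: 76,100 US gal × 3.785 L/gal = 288,038 L.
Mass of solution: 35.1 L × 1000 mL/L × 1.13 g/mL = 39,660 g.
Available chlorine delivered: 39,660 g × 0.139 = 5513 g as Cl₂.
Concentration rise: 5513 g / 288,038 L = 19.14 mg/L = 19.14 ppm.

19.14 ppm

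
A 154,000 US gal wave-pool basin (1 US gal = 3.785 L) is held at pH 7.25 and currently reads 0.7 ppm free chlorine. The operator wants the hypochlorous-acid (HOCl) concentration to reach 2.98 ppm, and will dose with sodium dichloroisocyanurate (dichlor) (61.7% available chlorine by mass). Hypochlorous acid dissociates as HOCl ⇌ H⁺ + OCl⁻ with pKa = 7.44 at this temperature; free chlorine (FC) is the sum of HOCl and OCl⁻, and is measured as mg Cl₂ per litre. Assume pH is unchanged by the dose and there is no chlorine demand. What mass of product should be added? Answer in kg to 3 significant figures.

3.97 kg

Volume: 154,000 US gal × 3.785 L/gal = 582,890 L.
[OCl⁻]/[HOCl] = 10^(pH − pKa) = 10^(7.25 − 7.44) = 0.6457; fraction as HOCl = 1/(1 + 0.6457) = 0.6077.
Free chlorine required for 2.98 ppm HOCl: 2.98 / 0.6077 = 4.904 ppm.
FC to add: 4.904 − 0.7 = 4.204 mg/L as Cl₂.
Cl₂ equivalent: 4.204 mg/L × 582,890 L = 2450 g.
Product at 61.7% available Cl: 2450 / 0.617 = 3972 g.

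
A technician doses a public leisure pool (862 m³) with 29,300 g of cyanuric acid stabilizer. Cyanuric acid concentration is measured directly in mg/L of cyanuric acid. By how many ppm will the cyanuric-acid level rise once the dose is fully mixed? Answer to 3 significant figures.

34.0 ppm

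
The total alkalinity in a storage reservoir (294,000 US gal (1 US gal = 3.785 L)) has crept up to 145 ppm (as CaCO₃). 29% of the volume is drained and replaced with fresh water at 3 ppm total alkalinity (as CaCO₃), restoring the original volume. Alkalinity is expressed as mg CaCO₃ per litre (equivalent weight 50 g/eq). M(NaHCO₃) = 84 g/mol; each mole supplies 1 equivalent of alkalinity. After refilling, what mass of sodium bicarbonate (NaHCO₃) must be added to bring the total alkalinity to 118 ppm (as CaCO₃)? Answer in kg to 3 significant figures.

Volume: 294,000 US gal × 3.785 L/gal = 1,112,790 L.
After draining 29% and refilling: 145 × 0.71 + 3 × 0.29 = 103.82 ppm.
Deficit to target: 118 − 103.82 = 14.18 mg/L.
As CaCO₃: 14.18 mg/L × 1,112,790 L = 15,780 g; ÷ 50 g/eq ÷ 1 = 315.6 mol NaHCO₃.
Mass: 315.6 × 84 = 26,510 g.

26.5 kg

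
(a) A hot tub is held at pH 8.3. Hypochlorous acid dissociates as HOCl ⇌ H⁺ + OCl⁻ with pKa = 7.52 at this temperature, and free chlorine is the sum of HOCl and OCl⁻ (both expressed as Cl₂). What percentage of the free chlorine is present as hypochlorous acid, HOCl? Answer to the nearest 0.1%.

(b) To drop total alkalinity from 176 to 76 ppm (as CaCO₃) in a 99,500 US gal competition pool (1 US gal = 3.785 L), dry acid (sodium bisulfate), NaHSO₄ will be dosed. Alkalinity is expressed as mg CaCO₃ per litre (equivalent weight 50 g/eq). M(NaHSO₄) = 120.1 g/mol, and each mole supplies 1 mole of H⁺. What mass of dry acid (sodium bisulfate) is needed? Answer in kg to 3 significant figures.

(a) [OCl⁻]/[HOCl] = 10^(pH − pKa) = 10^(8.3 − 7.52) = 10^0.78 = 6.026.
(a) Fraction as HOCl = 1 / (1 + 6.026) = 0.1423.

(b) Volume: 99,500 US gal × 3.785 L/gal = 376,608 L.
(b) Alkalinity to neutralize: (176 − 76) = 100 mg/L as CaCO₃ × 376,608 L = 37,660 g as CaCO₃.
(b) Equivalents of H⁺ required: 37,660 ÷ 50 g/eq = 753.2 eq = 753.2 mol NaHSO₄.
(b) Mass of NaHSO₄: 753.2 × 120.1 = 90,460 g.

(a) 14.2%; (b) 90.5 kg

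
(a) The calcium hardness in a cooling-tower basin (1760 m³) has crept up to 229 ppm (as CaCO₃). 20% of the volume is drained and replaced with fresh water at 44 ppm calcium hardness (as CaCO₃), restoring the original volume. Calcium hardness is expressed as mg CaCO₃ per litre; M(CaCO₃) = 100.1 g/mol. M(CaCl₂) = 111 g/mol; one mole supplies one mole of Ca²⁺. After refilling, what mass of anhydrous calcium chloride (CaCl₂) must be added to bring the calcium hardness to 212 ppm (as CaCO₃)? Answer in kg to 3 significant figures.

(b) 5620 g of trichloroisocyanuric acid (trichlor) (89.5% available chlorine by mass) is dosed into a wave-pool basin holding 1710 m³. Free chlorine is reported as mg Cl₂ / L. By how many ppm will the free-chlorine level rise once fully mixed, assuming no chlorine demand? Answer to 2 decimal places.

(a) Volume: 1760 m³ = 1,760,000 L.
(a) After draining 20% and refilling: 229 × 0.80 + 44 × 0.20 = 192 ppm.
(a) Deficit to target: 212 − 192 = 20 mg/L.
(a) As CaCO₃: 20 mg/L × 1,760,000 L = 35,200 g; ÷ 100.1 = 351.6 mol Ca²⁺.
(a) Mass: 351.6 × 111 = 39,030 g.

(b) Volume: 1710 m³ = 1,710,000 L.
(b) Available chlorine delivered: 5620 g × 0.895 = 5030 g as Cl₂.
(b) Concentration rise: 5030 g / 1,710,000 L = 2.941 mg/L = 2.94 ppm.

(a) 39.0 kg; (b) 2.94 ppm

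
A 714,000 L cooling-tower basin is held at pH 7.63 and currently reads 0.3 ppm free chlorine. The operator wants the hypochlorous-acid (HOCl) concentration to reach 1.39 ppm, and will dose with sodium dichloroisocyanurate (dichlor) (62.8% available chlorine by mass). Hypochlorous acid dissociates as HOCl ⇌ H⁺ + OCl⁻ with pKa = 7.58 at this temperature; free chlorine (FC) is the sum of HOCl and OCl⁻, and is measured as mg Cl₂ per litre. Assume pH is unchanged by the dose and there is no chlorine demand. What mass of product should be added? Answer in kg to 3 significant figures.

3.01 kg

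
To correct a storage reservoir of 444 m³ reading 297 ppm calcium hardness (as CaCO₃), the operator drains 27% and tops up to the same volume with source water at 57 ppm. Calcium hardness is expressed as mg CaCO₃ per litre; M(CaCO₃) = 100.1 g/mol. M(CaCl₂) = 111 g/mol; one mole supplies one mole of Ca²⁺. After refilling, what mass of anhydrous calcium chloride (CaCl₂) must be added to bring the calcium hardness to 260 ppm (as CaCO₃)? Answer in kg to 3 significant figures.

13.7 kg

Volume: 444 m³ = 444,000 L.
After draining 27% and refilling: 297 × 0.73 + 57 × 0.27 = 232.2 ppm.
Deficit to target: 260 − 232.2 = 27.8 mg/L.
As CaCO₃: 27.8 mg/L × 444,000 L = 12,340 g; ÷ 100.1 = 123.3 mol Ca²⁺.
Mass: 123.3 × 111 = 13,690 g.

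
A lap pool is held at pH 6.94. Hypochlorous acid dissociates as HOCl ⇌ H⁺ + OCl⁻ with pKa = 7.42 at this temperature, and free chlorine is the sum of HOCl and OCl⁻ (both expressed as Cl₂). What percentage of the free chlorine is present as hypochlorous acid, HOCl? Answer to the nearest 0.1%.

[OCl⁻]/[HOCl] = 10^(pH − pKa) = 10^(6.94 − 7.42) = 10^-0.48 = 0.3311.
Fraction as HOCl = 1 / (1 + 0.3311) = 0.7512.

75.1%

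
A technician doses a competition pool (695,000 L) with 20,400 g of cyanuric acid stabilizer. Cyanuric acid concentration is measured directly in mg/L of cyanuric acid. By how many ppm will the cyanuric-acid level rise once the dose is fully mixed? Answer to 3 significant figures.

Rise: 20,400 g / 695,000 L × 1000 = 29.35 mg/L.

29.4 ppm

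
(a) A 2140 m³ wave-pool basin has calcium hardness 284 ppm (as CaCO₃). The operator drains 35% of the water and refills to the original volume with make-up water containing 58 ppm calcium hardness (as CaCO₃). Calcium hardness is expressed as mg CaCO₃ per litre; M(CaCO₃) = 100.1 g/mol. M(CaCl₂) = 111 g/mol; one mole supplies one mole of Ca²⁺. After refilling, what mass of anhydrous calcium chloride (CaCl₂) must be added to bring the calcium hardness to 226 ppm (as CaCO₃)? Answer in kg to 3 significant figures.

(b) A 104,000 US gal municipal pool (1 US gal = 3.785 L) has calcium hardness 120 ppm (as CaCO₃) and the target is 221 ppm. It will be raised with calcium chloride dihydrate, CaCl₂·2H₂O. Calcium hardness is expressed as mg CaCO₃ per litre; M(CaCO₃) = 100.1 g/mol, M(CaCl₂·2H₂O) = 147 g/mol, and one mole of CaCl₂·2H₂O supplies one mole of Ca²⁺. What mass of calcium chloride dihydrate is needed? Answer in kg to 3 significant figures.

(a) Volume: 2140 m³ = 2,140,000 L.
(a) After draining 35% and refilling: 284 × 0.65 + 58 × 0.35 = 204.9 ppm.
(a) Deficit to target: 226 − 204.9 = 21.1 mg/L.
(a) As CaCO₃: 21.1 mg/L × 2,140,000 L = 45,150 g; ÷ 100.1 = 451.1 mol Ca²⁺.
(a) Mass: 451.1 × 111 = 50,070 g.

(b) Volume: 104,000 US gal × 3.785 L/gal = 393,640 L.
(b) Hardness to add: (221 − 120) = 101 mg/L as CaCO₃ × 393,640 L = 39,760 g as CaCO₃.
(b) Moles of Ca²⁺ (1 mol Ca²⁺ ≡ 1 mol CaCO₃): 39,760 / 100.1 g/mol = 397.2 mol.
(b) Mass of CaCl₂·2H₂O: 397.2 × 147 = 58,390 g.

(a) 50.1 kg; (b) 58.4 kg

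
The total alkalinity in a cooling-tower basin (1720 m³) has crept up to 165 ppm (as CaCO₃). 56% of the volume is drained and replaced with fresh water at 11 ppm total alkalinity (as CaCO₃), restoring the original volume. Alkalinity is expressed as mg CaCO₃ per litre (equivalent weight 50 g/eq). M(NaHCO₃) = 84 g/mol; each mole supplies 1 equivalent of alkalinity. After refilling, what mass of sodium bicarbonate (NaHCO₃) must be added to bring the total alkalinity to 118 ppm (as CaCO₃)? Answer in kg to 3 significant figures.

Volume: 1720 m³ = 1,720,000 L.
After draining 56% and refilling: 165 × 0.44 + 11 × 0.56 = 78.76 ppm.
Deficit to target: 118 − 78.76 = 39.24 mg/L.
As CaCO₃: 39.24 mg/L × 1,720,000 L = 67,490 g; ÷ 50 g/eq ÷ 1 = 1350 mol NaHCO₃.
Mass: 1350 × 84 = 113,400 g.

113 kg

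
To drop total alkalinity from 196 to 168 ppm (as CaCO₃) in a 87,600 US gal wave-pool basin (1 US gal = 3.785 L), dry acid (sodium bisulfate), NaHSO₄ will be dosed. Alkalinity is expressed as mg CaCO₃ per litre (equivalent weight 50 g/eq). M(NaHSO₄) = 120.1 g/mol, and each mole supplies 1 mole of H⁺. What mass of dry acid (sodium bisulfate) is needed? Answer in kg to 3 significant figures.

Volume: 87,600 US gal × 3.785 L/gal = 331,566 L.
Alkalinity to neutralize: (196 − 168) = 28 mg/L as CaCO₃ × 331,566 L = 9284 g as CaCO₃.
Equivalents of H⁺ required: 9284 ÷ 50 g/eq = 185.7 eq = 185.7 mol NaHSO₄.
Mass of NaHSO₄: 185.7 × 120.1 = 22,300 g.

22.3 kg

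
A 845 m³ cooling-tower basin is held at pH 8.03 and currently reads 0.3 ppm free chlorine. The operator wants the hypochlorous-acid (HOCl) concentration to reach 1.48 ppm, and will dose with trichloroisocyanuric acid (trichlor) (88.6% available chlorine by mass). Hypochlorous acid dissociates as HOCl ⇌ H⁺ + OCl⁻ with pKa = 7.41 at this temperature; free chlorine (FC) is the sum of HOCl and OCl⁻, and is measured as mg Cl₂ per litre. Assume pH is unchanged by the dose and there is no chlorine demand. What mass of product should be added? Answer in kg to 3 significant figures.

7.01 kg

Volume: 845 m³ = 845,000 L.
[OCl⁻]/[HOCl] = 10^(pH − pKa) = 10^(8.03 − 7.41) = 4.169; fraction as HOCl = 1/(1 + 4.169) = 0.1935.
Free chlorine required for 1.48 ppm HOCl: 1.48 / 0.1935 = 7.65 ppm.
FC to add: 7.65 − 0.3 = 7.35 mg/L as Cl₂.
Cl₂ equivalent: 7.35 mg/L × 845,000 L = 6210 g.
Product at 88.6% available Cl: 6210 / 0.886 = 7010 g.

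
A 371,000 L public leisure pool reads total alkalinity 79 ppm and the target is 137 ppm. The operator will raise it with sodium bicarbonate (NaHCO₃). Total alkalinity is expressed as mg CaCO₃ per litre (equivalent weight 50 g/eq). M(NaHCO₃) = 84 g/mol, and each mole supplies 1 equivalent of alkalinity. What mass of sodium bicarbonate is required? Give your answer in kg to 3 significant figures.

36.2 kg

Alkalinity to add: (137 − 79) = 58 mg/L as CaCO₃ × 371,000 L = 21,520 g as CaCO₃.
Equivalents: 21,520 g ÷ 50 g/eq = 430.4 eq.
NaHCO₃ supplies 1 eq per mole → 430.4 mol.
Mass: 430.4 mol × 84 g/mol = 36,150 g.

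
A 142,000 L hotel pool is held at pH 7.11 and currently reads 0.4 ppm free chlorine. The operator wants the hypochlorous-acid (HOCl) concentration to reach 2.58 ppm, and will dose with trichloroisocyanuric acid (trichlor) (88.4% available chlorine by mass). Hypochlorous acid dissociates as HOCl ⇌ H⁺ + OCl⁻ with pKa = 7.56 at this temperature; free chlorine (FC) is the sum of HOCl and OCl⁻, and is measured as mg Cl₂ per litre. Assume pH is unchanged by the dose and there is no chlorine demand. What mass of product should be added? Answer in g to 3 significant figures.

[OCl⁻]/[HOCl] = 10^(pH − pKa) = 10^(7.11 − 7.56) = 0.3548; fraction as HOCl = 1/(1 + 0.3548) = 0.7381.
Free chlorine required for 2.58 ppm HOCl: 2.58 / 0.7381 = 3.495 ppm.
FC to add: 3.495 − 0.4 = 3.095 mg/L as Cl₂.
Cl₂ equivalent: 3.095 mg/L × 142,000 L = 439.5 g.
Product at 88.4% available Cl: 439.5 / 0.884 = 497.2 g.

497 g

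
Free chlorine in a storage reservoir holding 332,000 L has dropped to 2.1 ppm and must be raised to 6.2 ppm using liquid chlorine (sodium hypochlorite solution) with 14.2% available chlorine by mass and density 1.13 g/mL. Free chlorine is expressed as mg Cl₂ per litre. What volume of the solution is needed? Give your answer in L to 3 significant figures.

Chlorine deficit: 6.2 − 2.1 = 4.1 ppm = 4.1 mg/L as Cl₂.
Cl₂ equivalent needed: 4.1 mg/L × 332,000 L = 1,361,000 mg = 1361 g.
Product at 14.2% available chlorine: 1361 / 0.142 = 9586 g.
Volume at density 1.13 g/mL: 9586 g ÷ 1.13 g/mL = 8483 mL.

8.48 L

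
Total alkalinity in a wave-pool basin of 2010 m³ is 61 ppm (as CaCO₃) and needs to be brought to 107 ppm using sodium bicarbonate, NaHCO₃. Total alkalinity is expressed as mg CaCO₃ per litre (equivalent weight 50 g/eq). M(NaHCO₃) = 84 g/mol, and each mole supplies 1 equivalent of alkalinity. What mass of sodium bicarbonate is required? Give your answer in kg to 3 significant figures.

155 kg

Volume: 2010 m³ = 2,010,000 L.
Alkalinity to add: (107 − 61) = 46 mg/L as CaCO₃ × 2,010,000 L = 92,460 g as CaCO₃.
Equivalents: 92,460 g ÷ 50 g/eq = 1849 eq.
NaHCO₃ supplies 1 eq per mole → 1849 mol.
Mass: 1849 mol × 84 g/mol = 155,300 g.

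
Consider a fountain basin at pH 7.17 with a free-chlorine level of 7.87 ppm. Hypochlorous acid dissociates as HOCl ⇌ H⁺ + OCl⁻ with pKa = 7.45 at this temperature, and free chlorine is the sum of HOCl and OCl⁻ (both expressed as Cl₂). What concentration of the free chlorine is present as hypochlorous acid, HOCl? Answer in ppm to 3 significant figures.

[OCl⁻]/[HOCl] = 10^(pH − pKa) = 10^(7.17 − 7.45) = 10^-0.28 = 0.5248.
Fraction as HOCl = 1 / (1 + 0.5248) = 0.6558.
HOCl = 0.6558 × 7.87 ppm = 5.161 ppm.

5.16 ppm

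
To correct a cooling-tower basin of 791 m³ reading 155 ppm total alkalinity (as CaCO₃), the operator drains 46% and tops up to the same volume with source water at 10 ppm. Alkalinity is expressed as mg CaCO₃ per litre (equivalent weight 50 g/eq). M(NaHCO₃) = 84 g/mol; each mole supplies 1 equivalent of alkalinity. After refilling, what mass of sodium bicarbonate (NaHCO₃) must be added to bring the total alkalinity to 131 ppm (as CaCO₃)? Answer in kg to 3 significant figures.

Volume: 791 m³ = 791,000 L.
After draining 46% and refilling: 155 × 0.54 + 10 × 0.46 = 88.3 ppm.
Deficit to target: 131 − 88.3 = 42.7 mg/L.
As CaCO₃: 42.7 mg/L × 791,000 L = 33,780 g; ÷ 50 g/eq ÷ 1 = 675.5 mol NaHCO₃.
Mass: 675.5 × 84 = 56,740 g.

56.7 kg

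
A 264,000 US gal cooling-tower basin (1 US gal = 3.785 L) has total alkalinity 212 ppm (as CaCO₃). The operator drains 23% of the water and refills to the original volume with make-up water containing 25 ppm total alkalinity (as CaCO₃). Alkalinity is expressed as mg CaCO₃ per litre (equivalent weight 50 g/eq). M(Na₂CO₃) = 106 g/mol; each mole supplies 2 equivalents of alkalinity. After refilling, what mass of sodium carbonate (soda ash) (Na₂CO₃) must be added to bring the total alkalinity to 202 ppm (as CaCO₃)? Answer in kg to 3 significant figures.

35.0 kg

Volume: 264,000 US gal × 3.785 L/gal = 999,240 L.
After draining 23% and refilling: 212 × 0.77 + 25 × 0.23 = 168.99 ppm.
Deficit to target: 202 − 168.99 = 33.01 mg/L.
As CaCO₃: 33.01 mg/L × 999,240 L = 32,980 g; ÷ 50 g/eq ÷ 2 = 329.8 mol Na₂CO₃.
Mass: 329.8 × 106 = 34,960 g.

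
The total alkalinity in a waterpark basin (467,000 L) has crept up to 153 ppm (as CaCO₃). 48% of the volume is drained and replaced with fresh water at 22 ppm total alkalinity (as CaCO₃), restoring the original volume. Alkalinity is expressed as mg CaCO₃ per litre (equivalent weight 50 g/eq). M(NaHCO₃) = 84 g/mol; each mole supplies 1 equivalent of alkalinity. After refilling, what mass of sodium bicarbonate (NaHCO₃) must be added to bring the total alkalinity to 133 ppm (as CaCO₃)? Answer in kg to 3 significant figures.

After draining 48% and refilling: 153 × 0.52 + 22 × 0.48 = 90.12 ppm.
Deficit to target: 133 − 90.12 = 42.88 mg/L.
As CaCO₃: 42.88 mg/L × 467,000 L = 20,020 g; ÷ 50 g/eq ÷ 1 = 400.5 mol NaHCO₃.
Mass: 400.5 × 84 = 33,640 g.

33.6 kg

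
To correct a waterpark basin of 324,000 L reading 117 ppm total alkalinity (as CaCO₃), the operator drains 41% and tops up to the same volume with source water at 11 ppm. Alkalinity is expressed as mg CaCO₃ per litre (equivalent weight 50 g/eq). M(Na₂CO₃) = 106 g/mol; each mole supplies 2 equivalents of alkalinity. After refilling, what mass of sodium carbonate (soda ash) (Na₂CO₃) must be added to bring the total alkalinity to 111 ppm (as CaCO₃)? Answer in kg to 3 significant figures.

After draining 41% and refilling: 117 × 0.59 + 11 × 0.41 = 73.54 ppm.
Deficit to target: 111 − 73.54 = 37.46 mg/L.
As CaCO₃: 37.46 mg/L × 324,000 L = 12,140 g; ÷ 50 g/eq ÷ 2 = 121.4 mol Na₂CO₃.
Mass: 121.4 × 106 = 12,870 g.

12.9 kg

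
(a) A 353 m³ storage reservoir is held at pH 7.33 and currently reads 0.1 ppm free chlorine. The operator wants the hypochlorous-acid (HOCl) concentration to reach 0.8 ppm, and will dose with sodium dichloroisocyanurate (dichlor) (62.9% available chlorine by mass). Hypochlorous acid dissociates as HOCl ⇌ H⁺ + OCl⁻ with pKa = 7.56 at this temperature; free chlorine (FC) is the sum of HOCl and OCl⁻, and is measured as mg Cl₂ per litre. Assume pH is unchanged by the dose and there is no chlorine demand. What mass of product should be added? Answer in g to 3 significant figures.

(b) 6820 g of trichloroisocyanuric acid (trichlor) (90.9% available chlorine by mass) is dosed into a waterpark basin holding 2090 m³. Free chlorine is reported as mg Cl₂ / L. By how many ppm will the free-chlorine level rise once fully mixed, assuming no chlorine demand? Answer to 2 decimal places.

(a) Volume: 353 m³ = 353,000 L.
(a) [OCl⁻]/[HOCl] = 10^(pH − pKa) = 10^(7.33 − 7.56) = 0.5888; fraction as HOCl = 1/(1 + 0.5888) = 0.6294.
(a) Free chlorine required for 0.8 ppm HOCl: 0.8 / 0.6294 = 1.271 ppm.
(a) FC to add: 1.271 − 0.1 = 1.171 mg/L as Cl₂.
(a) Cl₂ equivalent: 1.171 mg/L × 353,000 L = 413.4 g.
(a) Product at 62.9% available Cl: 413.4 / 0.629 = 657.2 g.

(b) Volume: 2090 m³ = 2,090,000 L.
(b) Available chlorine delivered: 6820 g × 0.909 = 6199 g as Cl₂.
(b) Concentration rise: 6199 g / 2,090,000 L = 2.966 mg/L = 2.97 ppm.

(a) 657 g; (b) 2.97 ppm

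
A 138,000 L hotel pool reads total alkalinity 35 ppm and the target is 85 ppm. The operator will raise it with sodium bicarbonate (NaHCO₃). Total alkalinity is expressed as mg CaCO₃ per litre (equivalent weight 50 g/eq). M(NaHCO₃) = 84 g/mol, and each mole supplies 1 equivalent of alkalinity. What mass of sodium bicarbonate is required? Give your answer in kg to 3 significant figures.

11.6 kg

Alkalinity to add: (85 − 35) = 50 mg/L as CaCO₃ × 138,000 L = 6900 g as CaCO₃.
Equivalents: 6900 g ÷ 50 g/eq = 138 eq.
NaHCO₃ supplies 1 eq per mole → 138 mol.
Mass: 138 mol × 84 g/mol = 11,590 g.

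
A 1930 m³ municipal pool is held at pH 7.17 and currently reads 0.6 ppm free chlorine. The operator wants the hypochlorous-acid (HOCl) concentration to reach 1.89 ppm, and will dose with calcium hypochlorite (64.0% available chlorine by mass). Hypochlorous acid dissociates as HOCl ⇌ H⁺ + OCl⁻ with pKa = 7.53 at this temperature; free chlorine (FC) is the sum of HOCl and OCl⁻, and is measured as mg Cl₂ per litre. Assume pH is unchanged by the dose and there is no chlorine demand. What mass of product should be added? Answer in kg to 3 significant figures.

6.38 kg

Volume: 1930 m³ = 1,930,000 L.
[OCl⁻]/[HOCl] = 10^(pH − pKa) = 10^(7.17 − 7.53) = 0.4365; fraction as HOCl = 1/(1 + 0.4365) = 0.6961.
Free chlorine required for 1.89 ppm HOCl: 1.89 / 0.6961 = 2.715 ppm.
FC to add: 2.715 − 0.6 = 2.115 mg/L as Cl₂.
Cl₂ equivalent: 2.115 mg/L × 1,930,000 L = 4082 g.
Product at 64.0% available Cl: 4082 / 0.64 = 6378 g.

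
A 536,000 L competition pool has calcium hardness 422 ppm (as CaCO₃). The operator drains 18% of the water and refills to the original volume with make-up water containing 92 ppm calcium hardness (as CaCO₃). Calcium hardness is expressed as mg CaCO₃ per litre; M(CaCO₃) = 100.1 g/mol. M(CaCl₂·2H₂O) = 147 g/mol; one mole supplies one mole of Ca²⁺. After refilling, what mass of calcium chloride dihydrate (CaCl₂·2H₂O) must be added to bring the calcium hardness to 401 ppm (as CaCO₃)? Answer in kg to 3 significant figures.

After draining 18% and refilling: 422 × 0.82 + 92 × 0.18 = 362.6 ppm.
Deficit to target: 401 − 362.6 = 38.4 mg/L.
As CaCO₃: 38.4 mg/L × 536,000 L = 20,580 g; ÷ 100.1 = 205.6 mol Ca²⁺.
Mass: 205.6 × 147 = 30,230 g.

30.2 kg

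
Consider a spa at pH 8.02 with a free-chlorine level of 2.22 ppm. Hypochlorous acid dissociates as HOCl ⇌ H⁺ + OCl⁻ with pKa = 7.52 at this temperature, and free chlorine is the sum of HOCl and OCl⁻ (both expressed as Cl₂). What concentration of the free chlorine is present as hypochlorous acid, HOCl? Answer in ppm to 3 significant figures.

0.533 ppm

[OCl⁻]/[HOCl] = 10^(pH − pKa) = 10^(8.02 − 7.52) = 10^0.50 = 3.162.
Fraction as HOCl = 1 / (1 + 3.162) = 0.2403.
HOCl = 0.2403 × 2.22 ppm = 0.5334 ppm.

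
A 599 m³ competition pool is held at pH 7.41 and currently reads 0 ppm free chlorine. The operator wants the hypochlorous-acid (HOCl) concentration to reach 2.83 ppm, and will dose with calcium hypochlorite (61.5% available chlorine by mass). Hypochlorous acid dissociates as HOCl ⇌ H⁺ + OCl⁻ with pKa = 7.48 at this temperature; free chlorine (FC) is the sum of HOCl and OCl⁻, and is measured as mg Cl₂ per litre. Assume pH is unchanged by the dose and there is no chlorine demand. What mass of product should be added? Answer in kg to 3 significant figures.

5.10 kg

Volume: 599 m³ = 599,000 L.
[OCl⁻]/[HOCl] = 10^(pH − pKa) = 10^(7.41 − 7.48) = 0.8511; fraction as HOCl = 1/(1 + 0.8511) = 0.5402.
Free chlorine required for 2.83 ppm HOCl: 2.83 / 0.5402 = 5.239 ppm.
FC to add: 5.239 − 0 = 5.239 mg/L as Cl₂.
Cl₂ equivalent: 5.239 mg/L × 599,000 L = 3138 g.
Product at 61.5% available Cl: 3138 / 0.615 = 5102 g.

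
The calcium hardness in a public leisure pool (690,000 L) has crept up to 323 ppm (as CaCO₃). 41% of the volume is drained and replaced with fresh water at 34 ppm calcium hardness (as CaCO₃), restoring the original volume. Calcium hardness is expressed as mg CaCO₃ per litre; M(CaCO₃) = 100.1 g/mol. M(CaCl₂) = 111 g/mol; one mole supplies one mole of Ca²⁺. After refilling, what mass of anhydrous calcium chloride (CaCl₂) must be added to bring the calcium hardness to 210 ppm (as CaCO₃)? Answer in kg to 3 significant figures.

After draining 41% and refilling: 323 × 0.59 + 34 × 0.41 = 204.51 ppm.
Deficit to target: 210 − 204.51 = 5.49 mg/L.
As CaCO₃: 5.49 mg/L × 690,000 L = 3788 g; ÷ 100.1 = 37.84 mol Ca²⁺.
Mass: 37.84 × 111 = 4201 g.

4.20 kg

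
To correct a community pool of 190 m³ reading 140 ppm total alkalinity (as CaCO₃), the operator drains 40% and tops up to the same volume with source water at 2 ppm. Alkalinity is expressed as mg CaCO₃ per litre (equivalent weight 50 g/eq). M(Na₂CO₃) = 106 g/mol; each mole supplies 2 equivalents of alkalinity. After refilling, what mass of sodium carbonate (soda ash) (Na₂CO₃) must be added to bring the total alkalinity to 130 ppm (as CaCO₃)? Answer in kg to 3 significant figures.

9.10 kg

Volume: 190 m³ = 190,000 L.
After draining 40% and refilling: 140 × 0.60 + 2 × 0.40 = 84.8 ppm.
Deficit to target: 130 − 84.8 = 45.2 mg/L.
As CaCO₃: 45.2 mg/L × 190,000 L = 8588 g; ÷ 50 g/eq ÷ 2 = 85.88 mol Na₂CO₃.
Mass: 85.88 × 106 = 9103 g.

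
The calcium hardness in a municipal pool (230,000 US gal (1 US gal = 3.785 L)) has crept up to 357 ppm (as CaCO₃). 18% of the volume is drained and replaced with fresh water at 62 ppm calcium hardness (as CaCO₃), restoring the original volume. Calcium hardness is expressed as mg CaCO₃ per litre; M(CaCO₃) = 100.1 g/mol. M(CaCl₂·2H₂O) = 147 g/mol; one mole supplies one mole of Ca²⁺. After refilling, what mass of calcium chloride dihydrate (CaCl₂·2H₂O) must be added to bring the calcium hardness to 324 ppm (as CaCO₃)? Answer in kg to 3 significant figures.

Volume: 230,000 US gal × 3.785 L/gal = 870,550 L.
After draining 18% and refilling: 357 × 0.82 + 62 × 0.18 = 303.9 ppm.
Deficit to target: 324 − 303.9 = 20.1 mg/L.
As CaCO₃: 20.1 mg/L × 870,550 L = 17,500 g; ÷ 100.1 = 174.8 mol Ca²⁺.
Mass: 174.8 × 147 = 25,700 g.

25.7 kg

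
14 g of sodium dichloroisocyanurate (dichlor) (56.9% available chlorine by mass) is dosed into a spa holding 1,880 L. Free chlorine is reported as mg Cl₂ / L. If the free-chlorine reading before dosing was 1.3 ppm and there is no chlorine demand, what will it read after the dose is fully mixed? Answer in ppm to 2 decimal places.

5.54 ppm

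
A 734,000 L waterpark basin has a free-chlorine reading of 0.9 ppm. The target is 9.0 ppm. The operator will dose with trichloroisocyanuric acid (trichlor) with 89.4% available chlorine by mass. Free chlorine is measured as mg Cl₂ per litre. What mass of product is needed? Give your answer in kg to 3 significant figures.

6.65 kg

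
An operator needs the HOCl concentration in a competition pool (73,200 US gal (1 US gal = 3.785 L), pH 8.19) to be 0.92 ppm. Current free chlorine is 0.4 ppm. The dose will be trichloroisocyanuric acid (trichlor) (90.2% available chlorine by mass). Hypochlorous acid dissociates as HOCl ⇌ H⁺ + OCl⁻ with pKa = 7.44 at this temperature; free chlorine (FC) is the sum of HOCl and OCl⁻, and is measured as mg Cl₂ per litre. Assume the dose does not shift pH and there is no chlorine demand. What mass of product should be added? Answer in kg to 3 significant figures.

1.75 kg

Volume: 73,200 US gal × 3.785 L/gal = 277,062 L.
[OCl⁻]/[HOCl] = 10^(pH − pKa) = 10^(8.19 − 7.44) = 5.623; fraction as HOCl = 1/(1 + 5.623) = 0.151.
Free chlorine required for 0.92 ppm HOCl: 0.92 / 0.151 = 6.094 ppm.
FC to add: 6.094 − 0.4 = 5.694 mg/L as Cl₂.
Cl₂ equivalent: 5.694 mg/L × 277,062 L = 1577 g.
Product at 90.2% available Cl: 1577 / 0.902 = 1749 g.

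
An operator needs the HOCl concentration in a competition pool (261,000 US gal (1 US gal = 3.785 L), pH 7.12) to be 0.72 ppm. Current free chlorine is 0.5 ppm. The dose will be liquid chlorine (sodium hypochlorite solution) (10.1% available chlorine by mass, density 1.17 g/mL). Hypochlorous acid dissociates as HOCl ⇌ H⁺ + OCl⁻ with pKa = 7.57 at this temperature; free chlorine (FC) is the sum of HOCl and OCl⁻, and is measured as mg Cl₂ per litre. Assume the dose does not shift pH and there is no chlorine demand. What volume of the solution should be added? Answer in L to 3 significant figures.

3.97 L

Volume: 261,000 US gal × 3.785 L/gal = 987,885 L.
[OCl⁻]/[HOCl] = 10^(pH − pKa) = 10^(7.12 − 7.57) = 0.3548; fraction as HOCl = 1/(1 + 0.3548) = 0.7381.
Free chlorine required for 0.72 ppm HOCl: 0.72 / 0.7381 = 0.9755 ppm.
FC to add: 0.9755 − 0.5 = 0.4755 mg/L as Cl₂.
Cl₂ equivalent: 0.4755 mg/L × 987,885 L = 469.7 g.
Product at 10.1% available Cl: 469.7 / 0.101 = 4651 g.
Volume: 4651 g ÷ 1.17 g/mL = 3975 mL.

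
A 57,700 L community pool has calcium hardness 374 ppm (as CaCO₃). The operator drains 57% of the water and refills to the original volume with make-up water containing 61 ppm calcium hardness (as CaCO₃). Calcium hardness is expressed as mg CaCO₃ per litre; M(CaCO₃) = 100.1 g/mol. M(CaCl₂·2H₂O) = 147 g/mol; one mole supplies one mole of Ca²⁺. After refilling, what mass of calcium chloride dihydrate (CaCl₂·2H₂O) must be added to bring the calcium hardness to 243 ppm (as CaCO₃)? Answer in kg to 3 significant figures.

4.02 kg

After draining 57% and refilling: 374 × 0.43 + 61 × 0.57 = 195.59 ppm.
Deficit to target: 243 − 195.59 = 47.41 mg/L.
As CaCO₃: 47.41 mg/L × 57,700 L = 2736 g; ÷ 100.1 = 27.33 mol Ca²⁺.
Mass: 27.33 × 147 = 4017 g.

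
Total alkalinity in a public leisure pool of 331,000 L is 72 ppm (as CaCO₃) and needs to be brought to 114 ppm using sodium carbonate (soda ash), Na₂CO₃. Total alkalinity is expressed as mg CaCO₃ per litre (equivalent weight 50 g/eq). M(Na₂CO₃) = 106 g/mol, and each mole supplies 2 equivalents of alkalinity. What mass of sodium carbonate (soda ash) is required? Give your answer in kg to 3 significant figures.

14.7 kg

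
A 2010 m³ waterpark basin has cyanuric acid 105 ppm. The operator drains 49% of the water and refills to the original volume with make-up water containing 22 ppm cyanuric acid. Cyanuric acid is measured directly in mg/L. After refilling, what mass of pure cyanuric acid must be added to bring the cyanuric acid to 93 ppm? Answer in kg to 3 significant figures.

Volume: 2010 m³ = 2,010,000 L.
After draining 49% and refilling: 105 × 0.51 + 22 × 0.49 = 64.33 ppm.
Deficit to target: 93 − 64.33 = 28.67 mg/L.
Mass: 28.67 mg/L × 2,010,000 L = 57,630 g cyanuric acid.

57.6 kg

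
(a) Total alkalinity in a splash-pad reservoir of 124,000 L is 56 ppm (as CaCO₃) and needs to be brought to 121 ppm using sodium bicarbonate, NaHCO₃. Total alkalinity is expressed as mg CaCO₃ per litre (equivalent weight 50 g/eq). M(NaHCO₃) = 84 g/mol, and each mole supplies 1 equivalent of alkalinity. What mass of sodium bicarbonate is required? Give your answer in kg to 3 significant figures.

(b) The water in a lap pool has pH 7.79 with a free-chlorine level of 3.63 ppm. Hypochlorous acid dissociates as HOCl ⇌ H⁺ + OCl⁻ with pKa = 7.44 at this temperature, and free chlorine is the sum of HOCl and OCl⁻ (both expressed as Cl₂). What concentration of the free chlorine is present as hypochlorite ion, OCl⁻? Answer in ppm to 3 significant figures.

(a) 13.5 kg; (b) 2.51 ppm

(a) Alkalinity to add: (121 − 56) = 65 mg/L as CaCO₃ × 124,000 L = 8060 g as CaCO₃.
(a) Equivalents: 8060 g ÷ 50 g/eq = 161.2 eq.
(a) NaHCO₃ supplies 1 eq per mole → 161.2 mol.
(a) Mass: 161.2 mol × 84 g/mol = 13,540 g.

(b) [OCl⁻]/[HOCl] = 10^(pH − pKa) = 10^(7.79 − 7.44) = 10^0.35 = 2.239.
(b) Fraction as HOCl = 1 / (1 + 2.239) = 0.3088.
(b) OCl⁻ = (1 − 0.3088) × 3.63 ppm = 2.509 ppm.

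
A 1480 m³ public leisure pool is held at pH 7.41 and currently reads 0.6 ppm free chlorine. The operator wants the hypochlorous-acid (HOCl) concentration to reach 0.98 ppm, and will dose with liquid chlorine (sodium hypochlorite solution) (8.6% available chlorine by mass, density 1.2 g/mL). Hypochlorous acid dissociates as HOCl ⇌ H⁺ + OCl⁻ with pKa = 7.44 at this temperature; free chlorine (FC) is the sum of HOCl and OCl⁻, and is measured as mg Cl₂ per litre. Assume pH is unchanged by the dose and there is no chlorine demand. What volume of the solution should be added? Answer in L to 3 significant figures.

18.6 L

Volume: 1480 m³ = 1,480,000 L.
[OCl⁻]/[HOCl] = 10^(pH − pKa) = 10^(7.41 − 7.44) = 0.9333; fraction as HOCl = 1/(1 + 0.9333) = 0.5173.
Free chlorine required for 0.98 ppm HOCl: 0.98 / 0.5173 = 1.895 ppm.
FC to add: 1.895 − 0.6 = 1.295 mg/L as Cl₂.
Cl₂ equivalent: 1.295 mg/L × 1,480,000 L = 1916 g.
Product at 8.6% available Cl: 1916 / 0.086 = 22,280 g.
Volume: 22,280 g ÷ 1.2 g/mL = 18,570 mL.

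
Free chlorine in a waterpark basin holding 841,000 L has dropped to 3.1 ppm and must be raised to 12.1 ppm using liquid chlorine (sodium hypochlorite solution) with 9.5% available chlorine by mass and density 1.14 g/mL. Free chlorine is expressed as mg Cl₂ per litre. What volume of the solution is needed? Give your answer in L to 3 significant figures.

Chlorine deficit: 12.1 − 3.1 = 9 ppm = 9 mg/L as Cl₂.
Cl₂ equivalent needed: 9 mg/L × 841,000 L = 7,569,000 mg = 7569 g.
Product at 9.5% available chlorine: 7569 / 0.095 = 79,670 g.
Volume at density 1.14 g/mL: 79,670 g ÷ 1.14 g/mL = 69,890 mL.

69.9 L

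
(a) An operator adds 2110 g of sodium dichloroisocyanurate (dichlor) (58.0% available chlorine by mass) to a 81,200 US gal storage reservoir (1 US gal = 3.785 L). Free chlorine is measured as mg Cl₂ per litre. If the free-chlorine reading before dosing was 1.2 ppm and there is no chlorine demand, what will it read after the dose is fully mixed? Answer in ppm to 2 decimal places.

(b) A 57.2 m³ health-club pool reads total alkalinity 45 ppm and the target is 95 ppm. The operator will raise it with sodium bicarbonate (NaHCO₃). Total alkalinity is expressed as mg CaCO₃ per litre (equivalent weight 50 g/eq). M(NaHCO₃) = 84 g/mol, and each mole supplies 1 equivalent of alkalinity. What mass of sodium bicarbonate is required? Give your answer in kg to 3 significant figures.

(a) 5.18 ppm; (b) 4.80 kg

(a) Volume: 81,200 US gal × 3.785 L/gal = 307,342 L.
(a) Available chlorine delivered: 2110 g × 0.58 = 1224 g as Cl₂.
(a) Concentration rise: 1224 g / 307,342 L = 3.982 mg/L = 3.98 ppm.
(a) Final FC: 1.2 + 3.98 = 5.18 ppm.

(b) Volume: 57.2 m³ = 57,200 L.
(b) Alkalinity to add: (95 − 45) = 50 mg/L as CaCO₃ × 57,200 L = 2860 g as CaCO₃.
(b) Equivalents: 2860 g ÷ 50 g/eq = 57.2 eq.
(b) NaHCO₃ supplies 1 eq per mole → 57.2 mol.
(b) Mass: 57.2 mol × 84 g/mol = 4805 g.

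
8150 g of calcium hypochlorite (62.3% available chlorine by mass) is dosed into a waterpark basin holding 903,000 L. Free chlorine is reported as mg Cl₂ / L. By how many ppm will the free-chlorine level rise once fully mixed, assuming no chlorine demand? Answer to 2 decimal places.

5.62 ppm

Available chlorine delivered: 8150 g × 0.623 = 5077 g as Cl₂.
Concentration rise: 5077 g / 903,000 L = 5.623 mg/L = 5.62 ppm.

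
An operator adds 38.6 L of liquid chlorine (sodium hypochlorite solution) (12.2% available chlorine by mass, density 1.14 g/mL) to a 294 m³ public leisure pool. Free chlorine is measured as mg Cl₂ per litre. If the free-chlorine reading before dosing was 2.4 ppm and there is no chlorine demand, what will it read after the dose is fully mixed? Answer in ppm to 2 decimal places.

Volume: 294 m³ = 294,000 L.
Mass of solution: 38.6 L × 1000 mL/L × 1.14 g/mL = 44,000 g.
Available chlorine delivered: 44,000 g × 0.122 = 5368 g as Cl₂.
Concentration rise: 5368 g / 294,000 L = 18.26 mg/L = 18.26 ppm.
Final FC: 2.4 + 18.26 = 20.66 ppm.

20.66 ppm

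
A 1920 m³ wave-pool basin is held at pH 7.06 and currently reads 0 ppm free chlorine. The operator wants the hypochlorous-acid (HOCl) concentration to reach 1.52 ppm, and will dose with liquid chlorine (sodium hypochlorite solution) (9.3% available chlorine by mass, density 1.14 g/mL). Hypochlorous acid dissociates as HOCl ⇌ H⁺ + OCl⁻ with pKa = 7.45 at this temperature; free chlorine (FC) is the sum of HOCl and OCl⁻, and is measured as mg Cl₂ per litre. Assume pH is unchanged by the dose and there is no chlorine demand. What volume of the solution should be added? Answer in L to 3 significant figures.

38.7 L

Volume: 1920 m³ = 1,920,000 L.
[OCl⁻]/[HOCl] = 10^(pH − pKa) = 10^(7.06 − 7.45) = 0.4074; fraction as HOCl = 1/(1 + 0.4074) = 0.7105.
Free chlorine required for 1.52 ppm HOCl: 1.52 / 0.7105 = 2.139 ppm.
FC to add: 2.139 − 0 = 2.139 mg/L as Cl₂.
Cl₂ equivalent: 2.139 mg/L × 1,920,000 L = 4107 g.
Product at 9.3% available Cl: 4107 / 0.093 = 44,160 g.
Volume: 44,160 g ÷ 1.14 g/mL = 38,740 mL.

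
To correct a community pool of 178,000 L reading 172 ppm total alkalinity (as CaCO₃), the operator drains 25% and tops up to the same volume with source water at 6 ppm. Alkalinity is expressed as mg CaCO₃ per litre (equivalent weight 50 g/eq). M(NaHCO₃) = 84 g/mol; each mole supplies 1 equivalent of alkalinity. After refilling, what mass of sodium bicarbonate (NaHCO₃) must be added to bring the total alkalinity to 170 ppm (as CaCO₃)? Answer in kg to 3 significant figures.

11.8 kg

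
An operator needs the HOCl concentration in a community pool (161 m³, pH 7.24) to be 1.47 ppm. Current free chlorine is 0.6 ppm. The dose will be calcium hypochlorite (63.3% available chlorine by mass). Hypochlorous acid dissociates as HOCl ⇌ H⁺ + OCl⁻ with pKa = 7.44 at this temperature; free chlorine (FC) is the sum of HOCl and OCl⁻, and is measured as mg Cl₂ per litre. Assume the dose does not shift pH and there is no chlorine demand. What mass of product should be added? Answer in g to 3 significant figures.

457 g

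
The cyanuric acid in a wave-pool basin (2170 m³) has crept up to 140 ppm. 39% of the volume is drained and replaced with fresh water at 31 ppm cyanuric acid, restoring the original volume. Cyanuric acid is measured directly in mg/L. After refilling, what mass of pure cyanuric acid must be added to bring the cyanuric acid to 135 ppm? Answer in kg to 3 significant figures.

Volume: 2170 m³ = 2,170,000 L.
After draining 39% and refilling: 140 × 0.61 + 31 × 0.39 = 97.49 ppm.
Deficit to target: 135 − 97.49 = 37.51 mg/L.
Mass: 37.51 mg/L × 2,170,000 L = 81,400 g cyanuric acid.

81.4 kg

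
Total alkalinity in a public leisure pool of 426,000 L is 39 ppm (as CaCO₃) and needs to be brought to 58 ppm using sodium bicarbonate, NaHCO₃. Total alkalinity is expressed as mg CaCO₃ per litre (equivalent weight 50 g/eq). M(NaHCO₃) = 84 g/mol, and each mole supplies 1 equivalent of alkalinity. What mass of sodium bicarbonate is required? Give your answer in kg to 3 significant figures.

13.6 kg

Alkalinity to add: (58 − 39) = 19 mg/L as CaCO₃ × 426,000 L = 8094 g as CaCO₃.
Equivalents: 8094 g ÷ 50 g/eq = 161.9 eq.
NaHCO₃ supplies 1 eq per mole → 161.9 mol.
Mass: 161.9 mol × 84 g/mol = 13,600 g.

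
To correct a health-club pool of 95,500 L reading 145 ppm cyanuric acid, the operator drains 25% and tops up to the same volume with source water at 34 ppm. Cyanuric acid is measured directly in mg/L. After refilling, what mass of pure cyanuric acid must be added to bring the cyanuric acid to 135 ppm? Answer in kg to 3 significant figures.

1.70 kg

After draining 25% and refilling: 145 × 0.75 + 34 × 0.25 = 117.25 ppm.
Deficit to target: 135 − 117.25 = 17.75 mg/L.
Mass: 17.75 mg/L × 95,500 L = 1695 g cyanuric acid.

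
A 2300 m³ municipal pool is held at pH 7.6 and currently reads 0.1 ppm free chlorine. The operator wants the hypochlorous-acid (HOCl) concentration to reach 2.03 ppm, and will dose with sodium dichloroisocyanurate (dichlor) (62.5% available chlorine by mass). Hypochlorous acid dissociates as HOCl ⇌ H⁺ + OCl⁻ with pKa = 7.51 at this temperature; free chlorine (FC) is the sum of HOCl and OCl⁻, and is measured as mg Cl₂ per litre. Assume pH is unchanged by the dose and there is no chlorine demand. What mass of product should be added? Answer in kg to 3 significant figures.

Volume: 2300 m³ = 2,300,000 L.
[OCl⁻]/[HOCl] = 10^(pH − pKa) = 10^(7.6 − 7.51) = 1.23; fraction as HOCl = 1/(1 + 1.23) = 0.4484.
Free chlorine required for 2.03 ppm HOCl: 2.03 / 0.4484 = 4.527 ppm.
FC to add: 4.527 − 0.1 = 4.427 mg/L as Cl₂.
Cl₂ equivalent: 4.427 mg/L × 2,300,000 L = 10,180 g.
Product at 62.5% available Cl: 10,180 / 0.625 = 16,290 g.

16.3 kg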